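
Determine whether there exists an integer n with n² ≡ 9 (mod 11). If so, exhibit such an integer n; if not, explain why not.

n = 8

Take n = 8. Then 8² = 64 = 5·11 + 9, so 8² ≡ 9 (mod 11).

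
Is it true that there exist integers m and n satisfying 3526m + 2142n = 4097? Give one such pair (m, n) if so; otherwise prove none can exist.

Any value of 3526m + 2142n is a multiple of gcd(3526, 2142) = 2.
But 4097 is not a multiple of 2 (it leaves remainder 1).
Hence no integers m, n satisfy the equation.

No such integers exist.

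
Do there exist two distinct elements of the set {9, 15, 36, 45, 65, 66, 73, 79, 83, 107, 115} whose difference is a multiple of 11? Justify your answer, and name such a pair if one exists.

There is no such pair.

Reduce each element modulo 11: 9↦9, 15↦4, 36↦3, 45↦1, 65↦10, 66↦0, 73↦7, 79↦2, 83↦6, 107↦8, 115↦5.
No residue repeats among the 11 elements, so no pair has difference ≡ 0 (mod 11).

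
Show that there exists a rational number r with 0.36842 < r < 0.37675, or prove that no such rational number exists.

r = 3/8

Multiplying by 8: 8·0.36842 = 2.94736 and 8·0.37675 = 3.01400, so the integer 3 lies strictly between them.
Dividing back, 0.36842 < 3/8 < 0.37675, and 3/8 is rational.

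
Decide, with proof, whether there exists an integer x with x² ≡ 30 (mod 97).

There is no such integer.

Apply Euler's criterion with the prime 97: 30 is a quadratic residue iff 30^48 ≡ 1 (mod 97), and a non-residue iff it is ≡ −1.
Repeated squaring mod 97: 30^2 = 900 ≡ 27; 30^4 ≡ 27² = 729 ≡ 50; 30^8 ≡ 50² = 2500 ≡ 75; 30^16 ≡ 75² = 5625 ≡ 96; 30^32 ≡ 96² = 9216 ≡ 1.
Since 48 = 32 + 16, 30^48 ≡ 1 · 96; multiplying out mod 97: 1·96 = 96 ≡ 96. Thus 30^48 ≡ 96 ≡ −1 (mod 97).
The value −1 means 30 is a non-residue modulo 97, so x² ≡ 30 (mod 97) is impossible.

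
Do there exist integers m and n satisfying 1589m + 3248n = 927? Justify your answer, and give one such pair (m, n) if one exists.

There are no such integers.

Any value of 1589m + 3248n is a multiple of gcd(1589, 3248) = 7.
But 927 = 7·132 + 3, so 7 ∤ 927.
So the equation is unsolvable over ℤ.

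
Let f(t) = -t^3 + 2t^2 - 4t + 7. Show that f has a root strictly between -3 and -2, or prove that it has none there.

f has no root in that interval.

f(-3) = 64 and f(-2) = 31, both positive.
The derivative f'(t) = -3t^2 + 4t - 4 is a quadratic with discriminant 4² − 4·(-3)·(-4) = -32 < 0; it never vanishes, so it is always negative (sign of the leading coefficient).
Hence f is strictly decreasing on ℝ, and in particular on [-3, -2]. A strictly monotone function with same-sign endpoint values stays positive on the whole interval, so f has no zero in (-3, -2).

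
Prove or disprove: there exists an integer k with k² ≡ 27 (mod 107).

k = 53

Take k = 53. Then 53² = 2809 = 26·107 + 27, so 53² ≡ 27 (mod 107).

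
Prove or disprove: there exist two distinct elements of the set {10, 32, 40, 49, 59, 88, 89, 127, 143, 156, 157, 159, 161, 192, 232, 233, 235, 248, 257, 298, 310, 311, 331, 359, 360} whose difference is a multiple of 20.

Reduce each element mod 20: 10↦10, 32↦12, 40↦0, 49↦9, 59↦19, 88↦8, 89↦9, 127↦7, 143↦3, 156↦16, 157↦17, 159↦19, 161↦1, 192↦12, 232↦12, 233↦13, 235↦15, 248↦8, 257↦17, 298↦18, 310↦10, 311↦11, 331↦11, 359↦19, 360↦0. The residue 10 repeats (at 10 and 310), and 310 − 10 = 300 = 15·20.

The pair (10, 310) works.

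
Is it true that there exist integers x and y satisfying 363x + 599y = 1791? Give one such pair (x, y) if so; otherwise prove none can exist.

x = 198, y = -117

363 and 599 are coprime, so 363x + 599y ranges over all of ℤ.
Euclidean algorithm: 599 = 1·363 + 236, 363 = 1·236 + 127, 236 = 1·127 + 109, 127 = 1·109 + 18, 109 = 6·18 + 1, 18 = 18·1 + 0.
Unwinding: 1 = 109 − 6·18 = 109 − 6·(127 − 1·109) = −6·127 + 7·109 = −6·127 + 7·(236 − 1·127) = 7·236 − 13·127 = 7·236 − 13·(363 − 1·236) = −13·363 + 20·236 = −13·363 + 20·(599 − 1·363) = 20·599 − 33·363, i.e. 363·(-33) + 599·20 = 1.
Multiplying through by 1791: x = (-33)·1791 = -59103, y = 20·1791 = 35820 is a solution.
The general solution is x = -59103 + 599k, y = 35820 − 363k; taking k = 99 gives the smaller pair x = 198, y = -117.
Check: 363·198 + 599·(-117) = 71874 − 70083 = 1791. ✓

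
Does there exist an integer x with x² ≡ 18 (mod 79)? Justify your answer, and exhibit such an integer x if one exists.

x = 52

x = 52 works: 52² = 2704, and 2704 − 18 = 2686 = 34·79.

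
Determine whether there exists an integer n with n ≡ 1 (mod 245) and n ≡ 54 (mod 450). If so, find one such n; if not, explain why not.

No, no such integer exists.

Reduce both congruences modulo 5, which divides 245 and 450: they say n ≡ 1 (mod 5) and n ≡ 54 (mod 5).
However 1 ≡ 1 and 54 ≡ 4 (mod 5), and 1 ≠ 4.
Hence the system has no solution.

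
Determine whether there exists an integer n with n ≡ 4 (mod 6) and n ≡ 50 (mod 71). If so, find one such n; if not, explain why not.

Since 6 and 71 share no common factor, CRT says the pair of congruences has a solution (unique mod 426).
Write n = 4 + 6t and require 4 + 6t ≡ 50 (mod 71), i.e. 6t ≡ 46 (mod 71).
Note 6·12 = 72 ≡ 1 (mod 71) (as 72 − 1 = 1·71), so 6⁻¹ ≡ 12.
Therefore t ≡ 12·46 = 552 ≡ 55 (mod 71).
Taking t = 55 gives n = 4 + 6·55 = 334.
Indeed 334 ≡ 4 (mod 6) and 334 ≡ 50 (mod 71).

n = 334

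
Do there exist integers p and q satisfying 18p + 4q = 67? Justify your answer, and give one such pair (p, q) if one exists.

No such integers exist.

Both 18 and 4 are divisible by gcd(18, 4) = 2, hence so is any combination 18p + 4q.
But 67 is not a multiple of 2 (it leaves remainder 1).
Therefore 18p + 4q = 67 has no solution in integers.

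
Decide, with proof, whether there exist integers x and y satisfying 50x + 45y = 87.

No such integers exist.

Both 50 and 45 are divisible by gcd(50, 45) = 5, hence so is any combination 50x + 45y.
However 87 leaves remainder 2 on division by 5.
So the equation is unsolvable over ℤ.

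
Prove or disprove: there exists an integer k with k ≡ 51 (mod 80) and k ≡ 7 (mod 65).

Both moduli are multiples of 5 = gcd(80, 65), so any solution would satisfy k ≡ 51 and k ≡ 7 modulo 5 simultaneously.
However 51 ≡ 1 and 7 ≡ 2 (mod 5), and 1 ≠ 2.
Hence the system has no solution.

There is no such integer.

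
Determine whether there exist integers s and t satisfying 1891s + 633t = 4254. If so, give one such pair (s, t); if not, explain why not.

1891 and 633 are coprime, so 1891s + 633t ranges over all of ℤ.
Dividing repeatedly: 1891 = 2·633 + 625, 633 = 1·625 + 8, 625 = 78·8 + 1, 8 = 8·1 + 0.
Working back up the chain: 1 = 625 − 78·8 = 625 − 78·(633 − 1·625) = −78·633 + 79·625 = −78·633 + 79·(1891 − 2·633) = 79·1891 − 236·633. So 1891·79 + 633·(-236) = 1.
Multiplying through by 4254: s = 79·4254 = 336066, t = (-236)·4254 = -1003944 is a solution.
The general solution is s = 336066 + 633k, t = -1003944 − 1891k; taking k = -530 gives the smaller pair s = 576, t = -1714.
Indeed 1891·576 + 633·(-1714) = 1089216 − 1084962 = 4254.

s = 576, t = -1714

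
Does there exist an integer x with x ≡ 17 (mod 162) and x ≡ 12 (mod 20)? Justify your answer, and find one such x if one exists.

Both moduli are multiples of 2 = gcd(162, 20), so any solution would satisfy x ≡ 17 and x ≡ 12 modulo 2 simultaneously.
But 17 mod 2 = 1 while 12 mod 2 = 0, a contradiction.
Hence the system has no solution.

There is no such integer.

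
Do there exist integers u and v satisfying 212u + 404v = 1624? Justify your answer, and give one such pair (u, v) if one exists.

gcd(212, 404) = 4, and 4 divides 1624, so integer solutions exist.
Dividing through by 4 reduces the equation to 53u + 101v = 406.
Dividing repeatedly: 101 = 1·53 + 48, 53 = 1·48 + 5, 48 = 9·5 + 3, 5 = 1·3 + 2, 3 = 1·2 + 1, 2 = 2·1 + 0.
Back-substituting, 1 = 3 − 1·2 = 3 − (5 − 1·3) = −5 + 2·3 = −5 + 2·(48 − 9·5) = 2·48 − 19·5 = 2·48 − 19·(53 − 1·48) = −19·53 + 21·48 = −19·53 + 21·(101 − 1·53) = 21·101 − 40·53; that is, 53·(-40) + 101·21 = 1.
Times 406: 53·(-16240) + 101·8526 = 406, so (-16240, 8526) solves it.
Shifting by a multiple of (101, −53) keeps it a solution: u = -16240 + 161·101 = 21, v = 8526 − 161·53 = -7.
Indeed 212·21 + 404·(-7) = 4452 − 2828 = 1624.

u = 21, v = -7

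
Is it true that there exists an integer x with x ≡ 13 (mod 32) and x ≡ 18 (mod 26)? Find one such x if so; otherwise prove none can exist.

No, no such integer exists.

gcd(32, 26) = 2. If x ≡ 13 (mod 32) and x ≡ 18 (mod 26), then x ≡ 13 (mod 2) and x ≡ 18 (mod 2).
These are incompatible: 13 − 18 = -5 is not divisible by 2.
So no integer satisfies both congruences.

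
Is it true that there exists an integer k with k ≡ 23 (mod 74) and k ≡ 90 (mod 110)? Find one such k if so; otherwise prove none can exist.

There is no such integer.

Reduce both congruences modulo 2, which divides 74 and 110: they say k ≡ 23 (mod 2) and k ≡ 90 (mod 2).
These are incompatible: 23 − 90 = -67 is not divisible by 2.
So no integer satisfies both congruences.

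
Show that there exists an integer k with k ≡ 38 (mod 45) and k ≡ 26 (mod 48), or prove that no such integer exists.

k = 218

gcd(45, 48) = 3. A simultaneous solution exists iff 38 ≡ 26 (mod 3); here 38 mod 3 = 2 = 26 mod 3, so it does.
List candidates k ≡ 38 (mod 45): 38, 83, 128, 173, 218. Modulo 48 these are 38, 35, 32, 29, 26; 218 gives 26 as required.
Verify: 218 = 4·45 + 38 and 218 = 4·48 + 26. ✓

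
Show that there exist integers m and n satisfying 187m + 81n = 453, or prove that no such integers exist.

187 and 81 are coprime, so 187m + 81n ranges over all of ℤ.
Run the Euclidean algorithm on 187 and 81: 187 = 2·81 + 25, 81 = 3·25 + 6, 25 = 4·6 + 1, 6 = 6·1 + 0.
Unwinding: 1 = 25 − 4·6 = 25 − 4·(81 − 3·25) = −4·81 + 13·25 = −4·81 + 13·(187 − 2·81) = 13·187 − 30·81, i.e. 187·13 + 81·(-30) = 1.
Times 453: 187·5889 + 81·(-13590) = 453, so (5889, -13590) solves it.
Shifting by a multiple of (81, −187) keeps it a solution: m = 5889 − 72·81 = 57, n = -13590 + 72·187 = -126.
Indeed 187·57 + 81·(-126) = 10659 − 10206 = 453.

m = 57, n = -126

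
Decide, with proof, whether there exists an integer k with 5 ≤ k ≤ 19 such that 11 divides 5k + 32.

k = 9

For k = 5, 6, 7, 8 the values 57, 62, 67, 72 are not multiples of 11. k = 9 works, since 5·9 + 32 = 77 = 7·11.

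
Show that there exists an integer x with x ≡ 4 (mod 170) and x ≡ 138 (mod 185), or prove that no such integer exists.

There is no such integer.

Both moduli are multiples of 5 = gcd(170, 185), so any solution would satisfy x ≡ 4 and x ≡ 138 modulo 5 simultaneously.
But 4 mod 5 = 4 while 138 mod 5 = 3, a contradiction.
Therefore no such x exists.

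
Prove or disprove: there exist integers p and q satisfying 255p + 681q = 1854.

p = 50, q = -16

Since gcd(255, 681) = 3 and 1854 = 3·618, Bézout's identity guarantees a solution.
Dividing through by 3 reduces the equation to 85p + 227q = 618.
Run the Euclidean algorithm on 227 and 85: 227 = 2·85 + 57, 85 = 1·57 + 28, 57 = 2·28 + 1, 28 = 28·1 + 0.
Back-substituting, 1 = 57 − 2·28 = 57 − 2·(85 − 1·57) = −2·85 + 3·57 = −2·85 + 3·(227 − 2·85) = 3·227 − 8·85; that is, 85·(-8) + 227·3 = 1.
Multiplying through by 618: p = (-8)·618 = -4944, q = 3·618 = 1854 is a solution.
Shifting by a multiple of (227, −85) keeps it a solution: p = -4944 + 22·227 = 50, q = 1854 − 22·85 = -16.
Check: 255·50 + 681·(-16) = 12750 − 10896 = 1854. ✓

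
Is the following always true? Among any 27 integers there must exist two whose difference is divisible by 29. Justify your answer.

Take the 27 consecutive integers 66, 67, …, 92: their residues mod 29 are all distinct because 27 ≤ 29.
The differences between them range over 1, …, 26, none of which is divisible by 29.

No, the set {66, 67, 68, 69, 70, 71, 72, 73, 74, 75, 76, 77, 78, 79, 80, 81, 82, 83, 84, 85, 86, 87, 88, 89, 90, 91, 92} is a counterexample.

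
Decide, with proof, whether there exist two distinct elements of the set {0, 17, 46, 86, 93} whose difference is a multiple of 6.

Two integers differ by a multiple of 6 exactly when they have the same residue mod 6. The residues are 0↦0, 17↦5, 46↦4, 86↦2, 93↦3.
These 5 residues are pairwise different, hence no difference of two elements is divisible by 6.

No such pair exists.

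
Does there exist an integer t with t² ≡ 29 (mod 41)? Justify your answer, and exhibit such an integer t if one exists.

No, no such integer exists.

Apply Euler's criterion with the prime 41: 29 is a quadratic residue iff 29^20 ≡ 1 (mod 41), and a non-residue iff it is ≡ −1.
Repeated squaring mod 41: 29^2 = 841 ≡ 21; 29^4 ≡ 21² = 441 ≡ 31; 29^8 ≡ 31² = 961 ≡ 18; 29^16 ≡ 18² = 324 ≡ 37.
Since 20 = 16 + 4, 29^20 ≡ 37 · 31; multiplying out mod 41: 37·31 = 1147 ≡ 40. Thus 29^20 ≡ 40 ≡ −1 (mod 41).
The value −1 means 29 is a non-residue modulo 41, so t² ≡ 29 (mod 41) is impossible.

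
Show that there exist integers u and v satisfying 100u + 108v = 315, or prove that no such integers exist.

gcd(100, 108) = 4, so every integer of the form 100u + 108v is a multiple of 4.
However 315 leaves remainder 3 on division by 4.
So the equation is unsolvable over ℤ.

No such integers exist.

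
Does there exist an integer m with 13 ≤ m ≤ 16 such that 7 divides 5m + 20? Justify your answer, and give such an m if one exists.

For m = 13, 14, 15, 16 the values of 5m + 20 modulo 7 are 1, 6, 4, 2 respectively.
The residue 0 does not occur, so no m in [13, 16] makes 5m + 20 a multiple of 7.

There is no such integer m in that range.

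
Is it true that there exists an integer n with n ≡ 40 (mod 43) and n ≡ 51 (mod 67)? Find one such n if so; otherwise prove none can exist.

n = 2061

gcd(43, 67) = 1, so the Chinese Remainder Theorem guarantees exactly one residue class mod 2881 satisfying both.
Write n = 40 + 43t and require 40 + 43t ≡ 51 (mod 67), i.e. 43t ≡ 11 (mod 67).
Invert 43 mod 67 by the Euclidean algorithm: 67 = 1·43 + 24, 43 = 1·24 + 19, 24 = 1·19 + 5, 19 = 3·5 + 4, 5 = 1·4 + 1, 4 = 4·1 + 0; back-substituting, 1 = 5 − 1·4 = 5 − (19 − 3·5) = −19 + 4·5 = −19 + 4·(24 − 1·19) = 4·24 − 5·19 = 4·24 − 5·(43 − 1·24) = −5·43 + 9·24 = −5·43 + 9·(67 − 1·43) = 9·67 − 14·43. Hence 43·(-14) ≡ 1, so 43⁻¹ ≡ -14 ≡ 53 (mod 67).
Multiplying by 53: t ≡ 53·11 = 583 ≡ 47 (mod 67).
Taking t = 47 gives n = 40 + 43·47 = 2061.
Indeed 2061 ≡ 40 (mod 43) and 2061 ≡ 51 (mod 67).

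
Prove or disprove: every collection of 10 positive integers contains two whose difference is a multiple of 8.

There are exactly 8 possible remainders on division by 8.
Placing 10 integers into 8 classes, some class receives at least two — say a and b.
Then a ≡ b (mod 8), i.e. 8 ∣ (a − b).

True.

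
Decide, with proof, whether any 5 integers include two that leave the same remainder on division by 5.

Try 5 consecutive integers, 10, 11, …, 14. Their remainders mod 5 are 0, 1, 2, 3, 4 — pairwise different, as any 5 ≤ 5 consecutive integers have distinct residues.
Hence this collection has no pair with equal remainders mod 5, disproving the claim.

No, the set {10, 11, 12, 13, 14} is a counterexample.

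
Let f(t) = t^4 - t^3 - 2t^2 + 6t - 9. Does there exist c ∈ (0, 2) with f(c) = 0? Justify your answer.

Yes, f has a root in the interval.

f(0) = -9 and f(2) = 3, which have opposite signs.
As a polynomial, f is continuous on every closed interval.
The Intermediate Value Theorem then guarantees some c ∈ (0, 2) with f(c) = 0.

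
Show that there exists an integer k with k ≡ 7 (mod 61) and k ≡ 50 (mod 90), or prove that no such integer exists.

The moduli 61 and 90 are coprime, so by the Chinese Remainder Theorem a unique solution modulo 5490 exists.
Any solution of the first congruence is k = 7 + 61t; substituting into the second, 61t ≡ 50 − 7 ≡ 43 (mod 90).
Note 61·31 = 1891 ≡ 1 (mod 90) (as 1891 − 1 = 21·90), so 61⁻¹ ≡ 31.
Multiplying by 31: t ≡ 31·43 = 1333 ≡ 73 (mod 90).
With t = 73: k = 7 + 61·73 = 4460.
Verify: 4460 = 73·61 + 7 and 4460 = 49·90 + 50. ✓

k = 4460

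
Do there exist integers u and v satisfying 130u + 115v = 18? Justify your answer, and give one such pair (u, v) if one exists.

No, no such integers exist.

Any value of 130u + 115v is a multiple of gcd(130, 115) = 5.
But 18 is not a multiple of 5 (it leaves remainder 3).
Hence no integers u, v satisfy the equation.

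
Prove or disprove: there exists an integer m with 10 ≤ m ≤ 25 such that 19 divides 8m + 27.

At m = 18 we get 8·18 + 27 = 171, and 171 = 19·9.

m = 18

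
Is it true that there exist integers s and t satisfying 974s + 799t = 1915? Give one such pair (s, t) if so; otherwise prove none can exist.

Since gcd(974, 799) = 1, every integer is an integer combination of 974 and 799.
Dividing repeatedly: 974 = 1·799 + 175, 799 = 4·175 + 99, 175 = 1·99 + 76, 99 = 1·76 + 23, 76 = 3·23 + 7, 23 = 3·7 + 2, 7 = 3·2 + 1, 2 = 2·1 + 0.
Working back up the chain: 1 = 7 − 3·2 = 7 − 3·(23 − 3·7) = −3·23 + 10·7 = −3·23 + 10·(76 − 3·23) = 10·76 − 33·23 = 10·76 − 33·(99 − 1·76) = −33·99 + 43·76 = −33·99 + 43·(175 − 1·99) = 43·175 − 76·99 = 43·175 − 76·(799 − 4·175) = −76·799 + 347·175 = −76·799 + 347·(974 − 1·799) = 347·974 − 423·799. So 974·347 + 799·(-423) = 1.
Times 1915: 974·664505 + 799·(-810045) = 1915, so (664505, -810045) solves it.
Subtracting 831·799 from s and adding 831·974 to t gives the tidier solution (536, -651).
Indeed 974·536 + 799·(-651) = 522064 − 520149 = 1915.

s = 536, t = -651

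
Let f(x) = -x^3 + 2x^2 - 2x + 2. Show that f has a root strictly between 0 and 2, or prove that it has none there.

Such a root exists.

f(0) = 2 and f(2) = -2, which have opposite signs.
Since f is a polynomial it is continuous on [0, 2].
By the Intermediate Value Theorem, f takes the value 0 somewhere in the open interval.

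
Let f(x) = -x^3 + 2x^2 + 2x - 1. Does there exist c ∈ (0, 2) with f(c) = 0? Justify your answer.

Yes, such a c exists.

f(0) = -1 and f(2) = 3, which have opposite signs.
Since f is a polynomial it is continuous on [0, 2].
So by the Intermediate Value Theorem there is a c strictly between 0 and 2 with f(c) = 0.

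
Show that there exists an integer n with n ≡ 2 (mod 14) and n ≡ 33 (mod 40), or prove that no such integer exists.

No such integer exists.

gcd(14, 40) = 2. If n ≡ 2 (mod 14) and n ≡ 33 (mod 40), then n ≡ 2 (mod 2) and n ≡ 33 (mod 2).
These are incompatible: 2 − 33 = -31 is not divisible by 2.
Hence the system has no solution.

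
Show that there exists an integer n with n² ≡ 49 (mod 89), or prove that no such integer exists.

n = 82

Take n = 82. Then 82² = 6724 = 75·89 + 49, so 82² ≡ 49 (mod 89).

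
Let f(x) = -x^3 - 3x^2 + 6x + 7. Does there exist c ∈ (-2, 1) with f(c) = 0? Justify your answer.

f(-2) = -9 and f(1) = 9, which have opposite signs.
f is continuous everywhere (it is a polynomial), in particular on [-2, 1].
By the Intermediate Value Theorem f must vanish at some point of (-2, 1).

Yes, f has a root in the interval.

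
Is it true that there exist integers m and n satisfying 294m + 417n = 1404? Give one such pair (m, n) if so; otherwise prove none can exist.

m = 53, n = -34

Since gcd(294, 417) = 3 and 1404 = 3·468, Bézout's identity guarantees a solution.
Dividing through by 3 reduces the equation to 98m + 139n = 468.
Run the Euclidean algorithm on 139 and 98: 139 = 1·98 + 41, 98 = 2·41 + 16, 41 = 2·16 + 9, 16 = 1·9 + 7, 9 = 1·7 + 2, 7 = 3·2 + 1, 2 = 2·1 + 0.
Working back up the chain: 1 = 7 − 3·2 = 7 − 3·(9 − 1·7) = −3·9 + 4·7 = −3·9 + 4·(16 − 1·9) = 4·16 − 7·9 = 4·16 − 7·(41 − 2·16) = −7·41 + 18·16 = −7·41 + 18·(98 − 2·41) = 18·98 − 43·41 = 18·98 − 43·(139 − 1·98) = −43·139 + 61·98. So 98·61 + 139·(-43) = 1.
Multiplying through by 468: m = 61·468 = 28548, n = (-43)·468 = -20124 is a solution.
The general solution is m = 28548 + 139k, n = -20124 − 98k; taking k = -205 gives the smaller pair m = 53, n = -34.
Check: 294·53 + 417·(-34) = 15582 − 14178 = 1404. ✓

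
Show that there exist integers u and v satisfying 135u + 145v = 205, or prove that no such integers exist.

Since gcd(135, 145) = 5 and 205 = 5·41, Bézout's identity guarantees a solution.
Dividing through by 5 reduces the equation to 27u + 29v = 41.
Euclidean algorithm: 29 = 1·27 + 2, 27 = 13·2 + 1, 2 = 2·1 + 0.
Back-substituting, 1 = 27 − 13·2 = 27 − 13·(29 − 1·27) = −13·29 + 14·27; that is, 27·14 + 29·(-13) = 1.
Multiplying through by 41: u = 14·41 = 574, v = (-13)·41 = -533 is a solution.
The general solution is u = 574 + 29k, v = -533 − 27k; taking k = -19 gives the smaller pair u = 23, v = -20.
Check: 135·23 + 145·(-20) = 3105 − 2900 = 205. ✓

u = 23, v = -20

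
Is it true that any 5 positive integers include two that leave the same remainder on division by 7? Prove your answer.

Take the 5 consecutive integers 10, 11, …, 14: their residues mod 7 are all distinct because 5 ≤ 7.
Hence this collection has no pair with equal remainders mod 7, disproving the claim.

No, the set {10, 11, 12, 13, 14} is a counterexample.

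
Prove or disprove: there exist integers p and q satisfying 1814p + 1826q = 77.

There are no such integers.

Both 1814 and 1826 are divisible by gcd(1814, 1826) = 2, hence so is any combination 1814p + 1826q.
But 77 = 2·38 + 1, so 2 ∤ 77.
Hence no integers p, q satisfy the equation.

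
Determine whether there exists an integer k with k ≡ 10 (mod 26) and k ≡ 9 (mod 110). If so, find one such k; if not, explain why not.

There is no such integer.

Both moduli are multiples of 2 = gcd(26, 110), so any solution would satisfy k ≡ 10 and k ≡ 9 modulo 2 simultaneously.
However 10 ≡ 0 and 9 ≡ 1 (mod 2), and 0 ≠ 1.
Hence the system has no solution.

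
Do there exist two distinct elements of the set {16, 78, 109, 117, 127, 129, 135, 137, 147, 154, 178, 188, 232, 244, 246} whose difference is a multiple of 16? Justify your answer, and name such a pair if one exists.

Residues mod 16: 16↦0, 78↦14, 109↦13, 117↦5, 127↦15, 129↦1, 135↦7, 137↦9, 147↦3, 154↦10, 178↦2, 188↦12, 232↦8, 244↦4, 246↦6.
These 15 residues are pairwise different, hence no difference of two elements is divisible by 16.

No, no such pair exists.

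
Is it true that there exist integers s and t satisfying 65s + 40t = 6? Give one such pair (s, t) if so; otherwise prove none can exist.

Any value of 65s + 40t is a multiple of gcd(65, 40) = 5.
However 6 leaves remainder 1 on division by 5.
Hence no integers s, t satisfy the equation.

There are no such integers.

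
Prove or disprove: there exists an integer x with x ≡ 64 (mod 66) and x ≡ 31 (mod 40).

There is no such integer.

gcd(66, 40) = 2. If x ≡ 64 (mod 66) and x ≡ 31 (mod 40), then x ≡ 64 (mod 2) and x ≡ 31 (mod 2).
These are incompatible: 64 − 31 = 33 is not divisible by 2.
Hence the system has no solution.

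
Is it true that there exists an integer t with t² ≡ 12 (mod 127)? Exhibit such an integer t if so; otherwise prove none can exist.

There is no such integer.

127 is prime, so by Euler's criterion 12 is a square mod 127 iff 12^((127−1)/2) = 12^63 ≡ 1 (mod 127).
Repeated squaring mod 127: 12^2 = 144 ≡ 17; 12^4 ≡ 17² = 289 ≡ 35; 12^8 ≡ 35² = 1225 ≡ 82; 12^16 ≡ 82² = 6724 ≡ 120; 12^32 ≡ 120² = 14400 ≡ 49.
Since 63 = 32 + 16 + 8 + 4 + 2 + 1, 12^63 ≡ 49 · 120 · 82 · 35 · 17 · 12; multiplying out mod 127: 49·120 = 5880 ≡ 38, then 38·82 = 3116 ≡ 68, then 68·35 = 2380 ≡ 94, then 94·17 = 1598 ≡ 74, then 74·12 = 888 ≡ 126. Thus 12^63 ≡ 126 ≡ −1 (mod 127).
The value −1 means 12 is a non-residue modulo 127, so t² ≡ 12 (mod 127) is impossible.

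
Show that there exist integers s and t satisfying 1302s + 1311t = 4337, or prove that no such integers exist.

Any value of 1302s + 1311t is a multiple of gcd(1302, 1311) = 3.
However 4337 leaves remainder 2 on division by 3.
So the equation is unsolvable over ℤ.

No such integers exist.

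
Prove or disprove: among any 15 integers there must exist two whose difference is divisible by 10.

Yes.

Partition the integers by their residue mod 10; there are 10 classes.
With 15 integers and only 10 classes, the pigeonhole principle forces two of them, say a and b, into the same class.
Equal remainders mean a − b ≡ 0 (mod 10), so 10 divides their difference.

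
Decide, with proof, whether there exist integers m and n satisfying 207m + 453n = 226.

No such integers exist.

Both 207 and 453 are divisible by gcd(207, 453) = 3, hence so is any combination 207m + 453n.
However 226 leaves remainder 1 on division by 3.
Therefore 207m + 453n = 226 has no solution in integers.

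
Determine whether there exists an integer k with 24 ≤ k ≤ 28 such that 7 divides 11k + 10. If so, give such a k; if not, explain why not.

There is no such integer k in that range.

For k = 24, 25, …, 28 the values of 11k + 10 modulo 7 are 1, 5, 2, 6, 3 respectively.
None is 0, so 7 never divides 11k + 10 on this range.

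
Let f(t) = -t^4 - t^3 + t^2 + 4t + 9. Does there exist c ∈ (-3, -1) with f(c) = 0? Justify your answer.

Such a root exists.

f(-3) = -48 and f(-1) = 6, which have opposite signs.
Since f is a polynomial it is continuous on [-3, -1].
The Intermediate Value Theorem then guarantees some c ∈ (-3, -1) with f(c) = 0.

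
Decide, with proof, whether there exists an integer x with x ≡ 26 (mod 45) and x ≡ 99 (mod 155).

There is no such integer.

Both moduli are multiples of 5 = gcd(45, 155), so any solution would satisfy x ≡ 26 and x ≡ 99 modulo 5 simultaneously.
These are incompatible: 26 − 99 = -73 is not divisible by 5.
So no integer satisfies both congruences.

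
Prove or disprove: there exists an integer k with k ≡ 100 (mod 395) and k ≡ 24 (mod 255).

Reduce both congruences modulo 5, which divides 395 and 255: they say k ≡ 100 (mod 5) and k ≡ 24 (mod 5).
But 100 mod 5 = 0 while 24 mod 5 = 4, a contradiction.
Hence the system has no solution.

No such integer exists.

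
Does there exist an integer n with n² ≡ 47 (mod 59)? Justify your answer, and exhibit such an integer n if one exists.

Apply Euler's criterion with the prime 59: 47 is a quadratic residue iff 47^29 ≡ 1 (mod 59), and a non-residue iff it is ≡ −1.
Repeated squaring mod 59: 47^2 = 2209 ≡ 26; 47^4 ≡ 26² = 676 ≡ 27; 47^8 ≡ 27² = 729 ≡ 21; 47^16 ≡ 21² = 441 ≡ 28.
Since 29 = 16 + 8 + 4 + 1, 47^29 ≡ 28 · 21 · 27 · 47; multiplying out mod 59: 28·21 = 588 ≡ 57, then 57·27 = 1539 ≡ 5, then 5·47 = 235 ≡ 58. Thus 47^29 ≡ 58 ≡ −1 (mod 59).
By Euler's criterion 47 is a quadratic non-residue mod 59: no n satisfies n² ≡ 47 (mod 59).

No such integer exists.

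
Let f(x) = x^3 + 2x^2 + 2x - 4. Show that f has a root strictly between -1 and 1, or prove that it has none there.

f(-1) = -5 and f(1) = 1, which have opposite signs.
Since f is a polynomial it is continuous on [-1, 1].
By the Intermediate Value Theorem f must vanish at some point of (-1, 1).

Yes, f has a root in the interval.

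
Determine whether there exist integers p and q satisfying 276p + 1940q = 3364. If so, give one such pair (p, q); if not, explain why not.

Since gcd(276, 1940) = 4 and 3364 = 4·841, Bézout's identity guarantees a solution.
Dividing through by 4 reduces the equation to 69p + 485q = 841.
Run the Euclidean algorithm on 485 and 69: 485 = 7·69 + 2, 69 = 34·2 + 1, 2 = 2·1 + 0.
Back-substituting, 1 = 69 − 34·2 = 69 − 34·(485 − 7·69) = −34·485 + 239·69; that is, 69·239 + 485·(-34) = 1.
Scaling by 841 gives the particular solution (p, q) = (200999, -28594).
The general solution is p = 200999 + 485k, q = -28594 − 69k; taking k = -414 gives the smaller pair p = 209, q = -28.
Indeed 276·209 + 1940·(-28) = 57684 − 54320 = 3364.

p = 209, q = -28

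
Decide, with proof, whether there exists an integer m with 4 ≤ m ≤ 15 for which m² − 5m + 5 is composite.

m = 15

At m = 15: 15² − 5·15 + 5 = 155 = 5·31, which is composite.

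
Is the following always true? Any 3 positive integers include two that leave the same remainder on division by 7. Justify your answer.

Take the 3 consecutive integers 10, 11, 12: their residues mod 7 are all distinct because 3 ≤ 7.
Hence this collection has no pair with equal remainders mod 7, disproving the claim.

No, the set {10, 11, 12} is a counterexample.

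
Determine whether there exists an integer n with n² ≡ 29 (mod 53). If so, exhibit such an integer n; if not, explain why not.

n = 20 works: 20² = 400, and 400 − 29 = 371 = 7·53.

n = 20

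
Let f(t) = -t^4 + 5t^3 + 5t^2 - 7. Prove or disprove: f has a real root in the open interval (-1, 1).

f(-1) = -8 and f(1) = 2, which have opposite signs.
Since f is a polynomial it is continuous on [-1, 1].
By the Intermediate Value Theorem f must vanish at some point of (-1, 1).

Such a root exists.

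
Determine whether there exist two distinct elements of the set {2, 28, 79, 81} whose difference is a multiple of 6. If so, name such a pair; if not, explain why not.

No such pair exists.

Reduce each element modulo 6: 2↦2, 28↦4, 79↦1, 81↦3.
All 4 residues are distinct, so no two elements differ by a multiple of 6.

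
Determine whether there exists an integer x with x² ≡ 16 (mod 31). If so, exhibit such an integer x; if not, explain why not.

x = 27

x = 27 works: 27² = 729, and 729 − 16 = 713 = 23·31.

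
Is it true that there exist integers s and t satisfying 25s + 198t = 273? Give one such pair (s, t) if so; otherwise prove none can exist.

25 and 198 are coprime, so 25s + 198t ranges over all of ℤ.
Dividing repeatedly: 198 = 7·25 + 23, 25 = 1·23 + 2, 23 = 11·2 + 1, 2 = 2·1 + 0.
Back-substituting, 1 = 23 − 11·2 = 23 − 11·(25 − 1·23) = −11·25 + 12·23 = −11·25 + 12·(198 − 7·25) = 12·198 − 95·25; that is, 25·(-95) + 198·12 = 1.
Multiplying through by 273: s = (-95)·273 = -25935, t = 12·273 = 3276 is a solution.
Shifting by a multiple of (198, −25) keeps it a solution: s = -25935 + 131·198 = 3, t = 3276 − 131·25 = 1.
Indeed 25·3 + 198·1 = 75 + 198 = 273.

s = 3, t = 1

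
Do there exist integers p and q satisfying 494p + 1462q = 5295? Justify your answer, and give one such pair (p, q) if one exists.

No such integers exist.

gcd(494, 1462) = 2, so every integer of the form 494p + 1462q is a multiple of 2.
But 5295 = 2·2647 + 1, so 2 ∤ 5295.
Therefore 494p + 1462q = 5295 has no solution in integers.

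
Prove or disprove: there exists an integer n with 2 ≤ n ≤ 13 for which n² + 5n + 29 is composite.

n = 8

At n = 8: 8² + 5·8 + 29 = 133 = 7·19, which is composite.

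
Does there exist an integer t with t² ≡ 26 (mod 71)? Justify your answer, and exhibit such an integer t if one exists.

No, no such integer exists.

Apply Euler's criterion with the prime 71: 26 is a quadratic residue iff 26^35 ≡ 1 (mod 71), and a non-residue iff it is ≡ −1.
Squaring successively (mod 71): 26^2 = 676 ≡ 37; 26^4 ≡ 37² = 1369 ≡ 20; 26^8 ≡ 20² = 400 ≡ 45; 26^16 ≡ 45² = 2025 ≡ 37; 26^32 ≡ 37² = 1369 ≡ 20.
Since 35 = 32 + 2 + 1, 26^35 ≡ 20 · 37 · 26; multiplying out mod 71: 20·37 = 740 ≡ 30, then 30·26 = 780 ≡ 70. Thus 26^35 ≡ 70 ≡ −1 (mod 71).
By Euler's criterion 26 is a quadratic non-residue mod 71: no t satisfies t² ≡ 26 (mod 71).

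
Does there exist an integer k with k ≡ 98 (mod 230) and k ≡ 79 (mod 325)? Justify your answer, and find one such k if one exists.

No, no such integer exists.

Reduce both congruences modulo 5, which divides 230 and 325: they say k ≡ 98 (mod 5) and k ≡ 79 (mod 5).
However 98 ≡ 3 and 79 ≡ 4 (mod 5), and 3 ≠ 4.
Hence the system has no solution.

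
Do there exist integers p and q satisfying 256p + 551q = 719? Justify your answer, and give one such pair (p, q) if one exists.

p = 500, q = -231

256 and 551 are coprime, so 256p + 551q ranges over all of ℤ.
Euclidean algorithm: 551 = 2·256 + 39, 256 = 6·39 + 22, 39 = 1·22 + 17, 22 = 1·17 + 5, 17 = 3·5 + 2, 5 = 2·2 + 1, 2 = 2·1 + 0.
Working back up the chain: 1 = 5 − 2·2 = 5 − 2·(17 − 3·5) = −2·17 + 7·5 = −2·17 + 7·(22 − 1·17) = 7·22 − 9·17 = 7·22 − 9·(39 − 1·22) = −9·39 + 16·22 = −9·39 + 16·(256 − 6·39) = 16·256 − 105·39 = 16·256 − 105·(551 − 2·256) = −105·551 + 226·256. So 256·226 + 551·(-105) = 1.
Times 719: 256·162494 + 551·(-75495) = 719, so (162494, -75495) solves it.
The general solution is p = 162494 + 551k, q = -75495 − 256k; taking k = -294 gives the smaller pair p = 500, q = -231.
Check: 256·500 + 551·(-231) = 128000 − 127281 = 719. ✓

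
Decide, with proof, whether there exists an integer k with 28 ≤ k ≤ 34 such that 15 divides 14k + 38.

No such integer k in that range exists.

At k = 28, 14·28 + 38 = 430 ≡ 10 (mod 15), and each step in k adds 14, giving residues 10, 9, 8, 7, 6, 5, 4 for k = 28, 29, …, 34.
The residue 0 does not occur, so no k in [28, 34] makes 14k + 38 a multiple of 15.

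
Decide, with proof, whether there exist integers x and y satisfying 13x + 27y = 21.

x = 12, y = -5

Since gcd(13, 27) = 1, every integer is an integer combination of 13 and 27.
Dividing repeatedly: 27 = 2·13 + 1, 13 = 13·1 + 0.
Unwinding: 1 = 27 − 2·13, i.e. 13·(-2) + 27·1 = 1.
Scaling by 21 gives the particular solution (x, y) = (-42, 21).
The general solution is x = -42 + 27k, y = 21 − 13k; taking k = 2 gives the smaller pair x = 12, y = -5.
Check: 13·12 + 27·(-5) = 156 − 135 = 21. ✓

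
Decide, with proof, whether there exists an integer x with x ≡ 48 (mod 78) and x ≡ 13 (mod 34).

Reduce both congruences modulo 2, which divides 78 and 34: they say x ≡ 48 (mod 2) and x ≡ 13 (mod 2).
These are incompatible: 48 − 13 = 35 is not divisible by 2.
Hence the system has no solution.

No, no such integer exists.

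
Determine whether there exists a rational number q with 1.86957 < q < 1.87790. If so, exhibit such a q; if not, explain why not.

Scale by 8: the interval becomes (14.95656, 15.02320), which contains the integer 15.
Dividing back, 1.86957 < 15/8 < 1.87790, and 15/8 is rational.

q = 15/8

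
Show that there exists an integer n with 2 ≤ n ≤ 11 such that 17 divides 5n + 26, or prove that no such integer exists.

Scanning upward from n = 2 gives 36, 41, 46, none divisible by 17. Try n = 5: 5·5 + 26 = 51 = 3·17, which is divisible by 17.

n = 5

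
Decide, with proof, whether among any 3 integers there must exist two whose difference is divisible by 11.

Consider the 3 integers 1, 2, 3. They lie in distinct residue classes modulo 11, since 3 ≤ 11.
Any two of them differ by at most 2 < 11 and by at least 1, so no difference is a multiple of 11.

No; for instance {1, 2, 3} is a counterexample.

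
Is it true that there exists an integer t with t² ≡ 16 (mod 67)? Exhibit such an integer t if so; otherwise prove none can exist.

t = 63 works: 63² = 3969, and 3969 − 16 = 3953 = 59·67.

t = 63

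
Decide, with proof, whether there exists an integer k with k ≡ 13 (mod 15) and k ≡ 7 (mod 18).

The moduli are not coprime: gcd(15, 18) = 3. Compatibility requires 3 ∣ (7 − 13) = -6, which holds, so solutions exist.
Step through k = 13, 13 + 15, 13 + 2·15, …: the values 13, 28, 43 reduce mod 18 to 13, 10, 7. The value 43 hits 7.
Verify: 43 = 2·15 + 13 and 43 = 2·18 + 7. ✓

k = 43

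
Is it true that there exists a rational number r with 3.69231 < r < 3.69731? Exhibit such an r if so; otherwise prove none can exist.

r = 85/23

Scale by 23: the interval becomes (84.92313, 85.03813), which contains the integer 85.
So r = 85/23 works: it is a ratio of integers, and dividing 23·3.69231 < 85 < 23·3.69731 through by 23 gives 3.69231 < 85/23 < 3.69731.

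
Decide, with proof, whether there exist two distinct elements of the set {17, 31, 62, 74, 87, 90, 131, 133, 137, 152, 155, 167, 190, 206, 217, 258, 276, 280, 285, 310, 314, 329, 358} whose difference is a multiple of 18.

62 and 152 are such a pair.

Both 62 and 152 leave remainder 8 on division by 18; their difference 90 = 5·18 is a multiple of 18.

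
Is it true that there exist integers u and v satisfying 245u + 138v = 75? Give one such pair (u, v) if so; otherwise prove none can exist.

Since gcd(245, 138) = 1, every integer is an integer combination of 245 and 138.
Euclidean algorithm: 245 = 1·138 + 107, 138 = 1·107 + 31, 107 = 3·31 + 14, 31 = 2·14 + 3, 14 = 4·3 + 2, 3 = 1·2 + 1, 2 = 2·1 + 0.
Unwinding: 1 = 3 − 1·2 = 3 − (14 − 4·3) = −14 + 5·3 = −14 + 5·(31 − 2·14) = 5·31 − 11·14 = 5·31 − 11·(107 − 3·31) = −11·107 + 38·31 = −11·107 + 38·(138 − 1·107) = 38·138 − 49·107 = 38·138 − 49·(245 − 1·138) = −49·245 + 87·138, i.e. 245·(-49) + 138·87 = 1.
Scaling by 75 gives the particular solution (u, v) = (-3675, 6525).
The general solution is u = -3675 + 138k, v = 6525 − 245k; taking k = 27 gives the smaller pair u = 51, v = -90.
Check: 245·51 + 138·(-90) = 12495 − 12420 = 75. ✓

u = 51, v = -90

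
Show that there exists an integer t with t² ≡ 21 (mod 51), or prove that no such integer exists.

Take t = 36. Then 36² = 1296 = 25·51 + 21, so 36² ≡ 21 (mod 51).

t = 36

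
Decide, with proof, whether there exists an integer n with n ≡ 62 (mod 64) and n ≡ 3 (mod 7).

Since 64 and 7 share no common factor, CRT says the pair of congruences has a solution (unique mod 448).
Write n = 62 + 64t and require 62 + 64t ≡ 3 (mod 7), i.e. 64t ≡ 4 (mod 7).
64 ≡ 1 (mod 7), so this reads 1t ≡ 4 (mod 7). So t ≡ 4 (mod 7).
Taking t = 4 gives n = 62 + 64·4 = 318.
Verify: 318 = 4·64 + 62 and 318 = 45·7 + 3. ✓

n = 318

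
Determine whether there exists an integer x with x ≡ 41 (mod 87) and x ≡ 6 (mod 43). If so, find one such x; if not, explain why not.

x = 737

The moduli 87 and 43 are coprime, so by the Chinese Remainder Theorem a unique solution modulo 3741 exists.
Any solution of the first congruence is x = 41 + 87t; substituting into the second, 87t ≡ 6 − 41 ≡ 8 (mod 43).
87 ≡ 1 (mod 43), so this reads 1t ≡ 8 (mod 43). So t ≡ 8 (mod 43).
With t = 8: x = 41 + 87·8 = 737.
Indeed 737 ≡ 41 (mod 87) and 737 ≡ 6 (mod 43).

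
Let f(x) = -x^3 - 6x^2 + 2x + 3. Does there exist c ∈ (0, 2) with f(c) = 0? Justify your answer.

f(0) = 3 and f(2) = -25, which have opposite signs.
As a polynomial, f is continuous on every closed interval.
By the Intermediate Value Theorem f must vanish at some point of (0, 2).

Such a root exists.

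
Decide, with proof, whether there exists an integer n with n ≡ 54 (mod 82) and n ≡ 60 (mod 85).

n = 6860

The moduli 82 and 85 are coprime, so by the Chinese Remainder Theorem a unique solution modulo 6970 exists.
Any solution of the first congruence is n = 54 + 82t; substituting into the second, 82t ≡ 60 − 54 ≡ 6 (mod 85).
Invert 82 mod 85 by the Euclidean algorithm: 85 = 1·82 + 3, 82 = 27·3 + 1, 3 = 3·1 + 0; back-substituting, 1 = 82 − 27·3 = 82 − 27·(85 − 1·82) = −27·85 + 28·82. Hence 82·28 ≡ 1, so 82⁻¹ ≡ 28 (mod 85).
Multiplying by 28: t ≡ 28·6 = 168 ≡ 83 (mod 85).
Taking t = 83 gives n = 54 + 82·83 = 6860.
Check: 6860 mod 82 = 54, 6860 mod 85 = 60. ✓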